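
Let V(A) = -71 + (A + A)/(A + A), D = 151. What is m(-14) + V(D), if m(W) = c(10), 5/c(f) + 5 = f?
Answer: -69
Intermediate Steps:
c(f) = 5/(-5 + f)
m(W) = 1 (m(W) = 5/(-5 + 10) = 5/5 = 5*(1/5) = 1)
V(A) = -70 (V(A) = -71 + (2*A)/((2*A)) = -71 + (2*A)*(1/(2*A)) = -71 + 1 = -70)
m(-14) + V(D) = 1 - 70 = -69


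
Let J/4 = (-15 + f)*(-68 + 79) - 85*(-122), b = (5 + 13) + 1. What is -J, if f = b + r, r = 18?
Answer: -42448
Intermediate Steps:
b = 19 (b = 18 + 1 = 19)
f = 37 (f = 19 + 18 = 37)
J = 42448 (J = 4*((-15 + 37)*(-68 + 79) - 85*(-122)) = 4*(22*11 + 10370) = 4*(242 + 10370) = 4*10612 = 42448)
-J = -1*42448 = -42448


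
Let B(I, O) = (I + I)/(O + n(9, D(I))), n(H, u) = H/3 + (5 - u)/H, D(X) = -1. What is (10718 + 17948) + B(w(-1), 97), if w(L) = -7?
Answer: 4328545/151 ≈ 28666.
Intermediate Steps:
n(H, u) = H/3 + (5 - u)/H (n(H, u) = H*(⅓) + (5 - u)/H = H/3 + (5 - u)/H)
B(I, O) = 2*I/(11/3 + O) (B(I, O) = (I + I)/(O + (5 - 1*(-1) + (⅓)*9²)/9) = (2*I)/(O + (5 + 1 + (⅓)*81)/9) = (2*I)/(O + (5 + 1 + 27)/9) = (2*I)/(O + (⅑)*33) = (2*I)/(O + 11/3) = (2*I)/(11/3 + O) = 2*I/(11/3 + O))
(10718 + 17948) + B(w(-1), 97) = (10718 + 17948) + 6*(-7)/(11 + 3*97) = 28666 + 6*(-7)/(11 + 291) = 28666 + 6*(-7)/302 = 28666 + 6*(-7)*(1/302) = 28666 - 21/151 = 4328545/151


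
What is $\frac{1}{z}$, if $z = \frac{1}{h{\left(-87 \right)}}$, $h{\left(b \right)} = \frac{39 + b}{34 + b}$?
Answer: $\frac{48}{53} \approx 0.90566$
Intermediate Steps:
$h{\left(b \right)} = \frac{39 + b}{34 + b}$
$z = \frac{53}{48}$ ($z = \frac{1}{\frac{1}{34 - 87} \left(39 - 87\right)} = \frac{1}{\frac{1}{-53} \left(-48\right)} = \frac{1}{\left(- \frac{1}{53}\right) \left(-48\right)} = \frac{1}{\frac{48}{53}} = \frac{53}{48} \approx 1.1042$)
$\frac{1}{z} = \frac{1}{\frac{53}{48}} = \frac{48}{53}$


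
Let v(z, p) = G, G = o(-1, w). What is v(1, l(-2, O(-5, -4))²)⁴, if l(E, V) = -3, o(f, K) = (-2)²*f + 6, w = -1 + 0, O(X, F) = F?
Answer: 16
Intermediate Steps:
w = -1
o(f, K) = 6 + 4*f (o(f, K) = 4*f + 6 = 6 + 4*f)
G = 2 (G = 6 + 4*(-1) = 6 - 4 = 2)
v(z, p) = 2
v(1, l(-2, O(-5, -4))²)⁴ = 2⁴ = 16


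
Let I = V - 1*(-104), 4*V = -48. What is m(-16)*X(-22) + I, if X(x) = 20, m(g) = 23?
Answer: 552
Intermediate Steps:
V = -12 (V = (1/4)*(-48) = -12)
I = 92 (I = -12 - 1*(-104) = -12 + 104 = 92)
m(-16)*X(-22) + I = 23*20 + 92 = 460 + 92 = 552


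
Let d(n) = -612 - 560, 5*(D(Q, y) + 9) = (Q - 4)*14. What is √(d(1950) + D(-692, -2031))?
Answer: I*√78245/5 ≈ 55.945*I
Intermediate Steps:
D(Q, y) = -101/5 + 14*Q/5 (D(Q, y) = -9 + ((Q - 4)*14)/5 = -9 + ((-4 + Q)*14)/5 = -9 + (-56 + 14*Q)/5 = -9 + (-56/5 + 14*Q/5) = -101/5 + 14*Q/5)
d(n) = -1172
√(d(1950) + D(-692, -2031)) = √(-1172 + (-101/5 + (14/5)*(-692))) = √(-1172 + (-101/5 - 9688/5)) = √(-1172 - 9789/5) = √(-15649/5) = I*√78245/5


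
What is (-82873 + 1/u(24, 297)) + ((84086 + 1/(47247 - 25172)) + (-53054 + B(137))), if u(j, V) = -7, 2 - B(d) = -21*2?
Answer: -8003953493/154525 ≈ -51797.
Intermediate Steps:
B(d) = 44 (B(d) = 2 - (-21)*2 = 2 - 1*(-42) = 2 + 42 = 44)
(-82873 + 1/u(24, 297)) + ((84086 + 1/(47247 - 25172)) + (-53054 + B(137))) = (-82873 + 1/(-7)) + ((84086 + 1/(47247 - 25172)) + (-53054 + 44)) = (-82873 - ⅐) + ((84086 + 1/22075) - 53010) = -580112/7 + ((84086 + 1/22075) - 53010) = -580112/7 + (1856198451/22075 - 53010) = -580112/7 + 686002701/22075 = -8003953493/154525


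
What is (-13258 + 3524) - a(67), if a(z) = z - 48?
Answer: -9753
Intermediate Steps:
a(z) = -48 + z
(-13258 + 3524) - a(67) = (-13258 + 3524) - (-48 + 67) = -9734 - 1*19 = -9734 - 19 = -9753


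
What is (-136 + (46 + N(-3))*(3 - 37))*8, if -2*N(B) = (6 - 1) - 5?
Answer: -13600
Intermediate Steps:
N(B) = 0 (N(B) = -((6 - 1) - 5)/2 = -(5 - 5)/2 = -½*0 = 0)
(-136 + (46 + N(-3))*(3 - 37))*8 = (-136 + (46 + 0)*(3 - 37))*8 = (-136 + 46*(-34))*8 = (-136 - 1564)*8 = -1700*8 = -13600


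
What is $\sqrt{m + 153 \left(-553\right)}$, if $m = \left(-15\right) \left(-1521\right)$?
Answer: $3 i \sqrt{6866} \approx 248.58 i$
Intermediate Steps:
$m = 22815$
$\sqrt{m + 153 \left(-553\right)} = \sqrt{22815 + 153 \left(-553\right)} = \sqrt{22815 - 84609} = \sqrt{-61794} = 3 i \sqrt{6866}$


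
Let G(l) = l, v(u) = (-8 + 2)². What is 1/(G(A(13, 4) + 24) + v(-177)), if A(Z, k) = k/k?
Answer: 1/61 ≈ 0.016393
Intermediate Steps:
A(Z, k) = 1
v(u) = 36 (v(u) = (-6)² = 36)
1/(G(A(13, 4) + 24) + v(-177)) = 1/((1 + 24) + 36) = 1/(25 + 36) = 1/61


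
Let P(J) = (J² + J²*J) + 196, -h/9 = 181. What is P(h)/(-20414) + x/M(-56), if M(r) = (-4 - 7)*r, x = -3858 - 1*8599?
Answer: 1330472075817/6287512 ≈ 2.1161e+5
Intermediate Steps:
x = -12457 (x = -3858 - 8599 = -12457)
h = -1629 (h = -9*181 = -1629)
P(J) = 196 + J² + J³ (P(J) = (J² + J³) + 196 = 196 + J² + J³)
M(r) = -11*r
P(h)/(-20414) + x/M(-56) = (196 + (-1629)² + (-1629)³)/(-20414) - 12457/((-11*(-56))) = (196 + 2653641 - 4322781189)*(-1/20414) - 12457/616 = -4320127352*(-1/20414) - 12457*1/616 = 2160063676/10207 - 12457/616 = 1330472075817/6287512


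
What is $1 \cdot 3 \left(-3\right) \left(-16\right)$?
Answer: $144$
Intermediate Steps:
$1 \cdot 3 \left(-3\right) \left(-16\right) = 3 \left(-3\right) \left(-16\right) = \left(-9\right) \left(-16\right) = 144$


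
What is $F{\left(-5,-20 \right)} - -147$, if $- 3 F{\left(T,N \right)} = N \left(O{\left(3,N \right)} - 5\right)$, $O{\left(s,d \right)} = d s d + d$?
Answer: $\frac{23941}{3} \approx 7980.3$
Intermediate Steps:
$O{\left(s,d \right)} = d + s d^{2}$ ($O{\left(s,d \right)} = s d^{2} + d = d + s d^{2}$)
$F{\left(T,N \right)} = - \frac{N \left(-5 + N \left(1 + 3 N\right)\right)}{3}$ ($F{\left(T,N \right)} = - \frac{N \left(N \left(1 + N 3\right) - 5\right)}{3} = - \frac{N \left(N \left(1 + 3 N\right) - 5\right)}{3} = - \frac{N \left(-5 + N \left(1 + 3 N\right)\right)}{3}$)
$F{\left(-5,-20 \right)} - -147 = \frac{1}{3} \left(-20\right) \left(5 - -20 - 3 \left(-20\right)^{2}\right) - -147 = \frac{1}{3} \left(-20\right) \left(5 + 20 - 1200\right) + 147 = \frac{1}{3} \left(-20\right) \left(-1175\right) + 147 = \frac{23500}{3} + 147 = \frac{23941}{3}$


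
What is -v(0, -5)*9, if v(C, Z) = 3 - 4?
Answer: 9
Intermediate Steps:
v(C, Z) = -1
-v(0, -5)*9 = -1*(-1)*9 = 1*9 = 9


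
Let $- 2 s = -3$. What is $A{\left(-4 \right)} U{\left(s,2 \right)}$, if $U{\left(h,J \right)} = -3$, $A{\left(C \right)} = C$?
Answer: $12$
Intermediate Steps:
$s = \frac{3}{2}$ ($s = \left(- \frac{1}{2}\right) \left(-3\right) = \frac{3}{2} \approx 1.5$)
$A{\left(-4 \right)} U{\left(s,2 \right)} = \left(-4\right) \left(-3\right) = 12$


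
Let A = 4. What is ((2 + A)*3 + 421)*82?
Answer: 35998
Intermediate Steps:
((2 + A)*3 + 421)*82 = ((2 + 4)*3 + 421)*82 = (6*3 + 421)*82 = (18 + 421)*82 = 439*82 = 35998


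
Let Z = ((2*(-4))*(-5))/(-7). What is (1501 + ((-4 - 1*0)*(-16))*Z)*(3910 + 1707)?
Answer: 44638299/7 ≈ 6.3769e+6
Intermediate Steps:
Z = -40/7 (Z = -8*(-5)*(-⅐) = 40*(-⅐) = -40/7 ≈ -5.7143)
(1501 + ((-4 - 1*0)*(-16))*Z)*(3910 + 1707) = (1501 + ((-4 - 1*0)*(-16))*(-40/7))*(3910 + 1707) = (1501 + ((-4 + 0)*(-16))*(-40/7))*5617 = (1501 - 4*(-16)*(-40/7))*5617 = (1501 + 64*(-40/7))*5617 = (1501 - 2560/7)*5617 = (7947/7)*5617 = 44638299/7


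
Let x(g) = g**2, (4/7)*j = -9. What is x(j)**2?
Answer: 15752961/256 ≈ 61535.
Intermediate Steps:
j = -63/4 (j = (7/4)*(-9) = -63/4 ≈ -15.750)
x(j)**2 = ((-63/4)**2)**2 = (3969/16)**2 = 15752961/256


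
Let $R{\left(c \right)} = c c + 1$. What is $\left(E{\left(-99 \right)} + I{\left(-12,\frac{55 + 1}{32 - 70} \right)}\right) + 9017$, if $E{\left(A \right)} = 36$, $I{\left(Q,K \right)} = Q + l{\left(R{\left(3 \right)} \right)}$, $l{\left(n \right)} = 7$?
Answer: $9048$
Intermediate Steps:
$R{\left(c \right)} = 1 + c^{2}$ ($R{\left(c \right)} = c^{2} + 1 = 1 + c^{2}$)
$I{\left(Q,K \right)} = 7 + Q$ ($I{\left(Q,K \right)} = Q + 7 = 7 + Q$)
$\left(E{\left(-99 \right)} + I{\left(-12,\frac{55 + 1}{32 - 70} \right)}\right) + 9017 = \left(36 + \left(7 - 12\right)\right) + 9017 = \left(36 - 5\right) + 9017 = 31 + 9017 = 9048$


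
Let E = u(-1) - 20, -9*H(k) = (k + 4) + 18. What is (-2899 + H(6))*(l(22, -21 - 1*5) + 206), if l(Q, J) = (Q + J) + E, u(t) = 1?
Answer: -1593259/3 ≈ -5.3109e+5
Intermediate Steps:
H(k) = -22/9 - k/9 (H(k) = -((k + 4) + 18)/9 = -((4 + k) + 18)/9 = -(22 + k)/9 = -22/9 - k/9)
E = -19 (E = 1 - 20 = -19)
l(Q, J) = -19 + J + Q (l(Q, J) = (Q + J) - 19 = (J + Q) - 19 = -19 + J + Q)
(-2899 + H(6))*(l(22, -21 - 1*5) + 206) = (-2899 + (-22/9 - ⅑*6))*((-19 + (-21 - 1*5) + 22) + 206) = (-2899 + (-22/9 - ⅔))*((-19 + (-21 - 5) + 22) + 206) = (-2899 - 28/9)*((-19 - 26 + 22) + 206) = -26119*(-23 + 206)/9 = -26119/9*183 = -1593259/3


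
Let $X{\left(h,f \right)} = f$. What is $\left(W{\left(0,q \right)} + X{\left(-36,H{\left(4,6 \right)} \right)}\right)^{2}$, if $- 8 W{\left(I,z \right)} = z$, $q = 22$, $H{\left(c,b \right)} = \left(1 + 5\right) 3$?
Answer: $\frac{3721}{16} \approx 232.56$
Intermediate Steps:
$H{\left(c,b \right)} = 18$ ($H{\left(c,b \right)} = 6 \cdot 3 = 18$)
$W{\left(I,z \right)} = - \frac{z}{8}$
$\left(W{\left(0,q \right)} + X{\left(-36,H{\left(4,6 \right)} \right)}\right)^{2} = \left(\left(- \frac{1}{8}\right) 22 + 18\right)^{2} = \left(- \frac{11}{4} + 18\right)^{2} = \left(\frac{61}{4}\right)^{2} = \frac{3721}{16}$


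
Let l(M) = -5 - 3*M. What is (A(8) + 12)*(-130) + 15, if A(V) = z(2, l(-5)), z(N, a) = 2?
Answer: -1805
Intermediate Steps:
A(V) = 2
(A(8) + 12)*(-130) + 15 = (2 + 12)*(-130) + 15 = 14*(-130) + 15 = -1820 + 15 = -1805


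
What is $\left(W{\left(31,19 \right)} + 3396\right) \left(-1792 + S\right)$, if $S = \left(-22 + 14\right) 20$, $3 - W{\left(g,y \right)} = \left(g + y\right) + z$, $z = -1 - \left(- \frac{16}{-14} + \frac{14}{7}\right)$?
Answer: $- \frac{45817344}{7} \approx -6.5453 \cdot 10^{6}$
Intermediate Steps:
$z = - \frac{29}{7}$ ($z = -1 - \left(\left(-16\right) \left(- \frac{1}{14}\right) + 14 \cdot \frac{1}{7}\right) = -1 - \left(\frac{8}{7} + 2\right) = -1 - \frac{22}{7} = - \frac{29}{7} \approx -4.1429$)
$W{\left(g,y \right)} = \frac{50}{7} - g - y$ ($W{\left(g,y \right)} = 3 - \left(\left(g + y\right) - \frac{29}{7}\right) = 3 - \left(- \frac{29}{7} + g + y\right) = \frac{50}{7} - g - y$)
$S = -160$ ($S = \left(-8\right) 20 = -160$)
$\left(W{\left(31,19 \right)} + 3396\right) \left(-1792 + S\right) = \left(\left(\frac{50}{7} - 31 - 19\right) + 3396\right) \left(-1792 - 160\right) = \left(\left(\frac{50}{7} - 31 - 19\right) + 3396\right) \left(-1952\right) = \left(- \frac{300}{7} + 3396\right) \left(-1952\right) = \frac{23472}{7} \left(-1952\right) = - \frac{45817344}{7}$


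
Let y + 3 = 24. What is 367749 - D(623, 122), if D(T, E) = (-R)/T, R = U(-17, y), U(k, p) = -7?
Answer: 32729660/89 ≈ 3.6775e+5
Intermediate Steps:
y = 21 (y = -3 + 24 = 21)
R = -7
D(T, E) = 7/T (D(T, E) = (-1*(-7))/T = 7/T)
367749 - D(623, 122) = 367749 - 7/623 = 367749 - 1*1/89 = 367749 - 1/89 = 32729660/89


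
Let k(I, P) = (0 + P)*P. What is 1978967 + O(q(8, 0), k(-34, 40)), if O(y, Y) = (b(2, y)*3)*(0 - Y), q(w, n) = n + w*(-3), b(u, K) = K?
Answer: 2094167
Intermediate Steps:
q(w, n) = n - 3*w
k(I, P) = P² (k(I, P) = P*P = P²)
O(y, Y) = -3*Y*y (O(y, Y) = (y*3)*(0 - Y) = (3*y)*(-Y) = -3*Y*y)
1978967 + O(q(8, 0), k(-34, 40)) = 1978967 - 3*40²*(0 - 3*8) = 1978967 - 3*1600*(0 - 24) = 1978967 - 3*1600*(-24) = 1978967 + 115200 = 2094167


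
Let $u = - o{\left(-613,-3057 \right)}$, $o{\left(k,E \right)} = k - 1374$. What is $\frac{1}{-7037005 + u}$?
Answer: $- \frac{1}{7035018} \approx -1.4215 \cdot 10^{-7}$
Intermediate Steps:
$o{\left(k,E \right)} = -1374 + k$ ($o{\left(k,E \right)} = k - 1374 = -1374 + k$)
$u = 1987$ ($u = - (-1374 - 613) = \left(-1\right) \left(-1987\right) = 1987$)
$\frac{1}{-7037005 + u} = \frac{1}{-7037005 + 1987} = \frac{1}{-7035018} = - \frac{1}{7035018}$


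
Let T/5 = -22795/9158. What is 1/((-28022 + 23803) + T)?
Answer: -9158/38751577 ≈ -0.00023633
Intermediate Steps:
T = -113975/9158 (T = 5*(-22795/9158) = -113975/9158 ≈ -12.445)
1/((-28022 + 23803) + T) = 1/((-28022 + 23803) - 113975/9158) = 1/(-4219 - 113975/9158) = 1/(-38751577/9158) = -9158/38751577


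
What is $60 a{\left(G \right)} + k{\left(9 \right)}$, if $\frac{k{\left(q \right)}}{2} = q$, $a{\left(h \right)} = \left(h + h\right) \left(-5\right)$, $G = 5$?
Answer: $-2982$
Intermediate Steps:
$a{\left(h \right)} = - 10 h$ ($a{\left(h \right)} = 2 h \left(-5\right) = - 10 h$)
$k{\left(q \right)} = 2 q$
$60 a{\left(G \right)} + k{\left(9 \right)} = 60 \left(\left(-10\right) 5\right) + 2 \cdot 9 = 60 \left(-50\right) + 18 = -3000 + 18 = -2982$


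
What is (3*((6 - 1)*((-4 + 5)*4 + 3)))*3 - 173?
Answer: 142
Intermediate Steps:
(3*((6 - 1)*((-4 + 5)*4 + 3)))*3 - 173 = (3*(5*(1*4 + 3)))*3 - 173 = (3*(5*(4 + 3)))*3 - 173 = (3*(5*7))*3 - 173 = (3*35)*3 - 173 = 105*3 - 173 = 315 - 173 = 142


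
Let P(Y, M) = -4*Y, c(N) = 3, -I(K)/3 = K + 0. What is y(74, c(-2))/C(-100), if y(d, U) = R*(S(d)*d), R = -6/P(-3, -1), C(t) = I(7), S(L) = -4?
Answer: -148/21 ≈ -7.0476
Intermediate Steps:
I(K) = -3*K (I(K) = -3*(K + 0) = -3*K)
C(t) = -21 (C(t) = -3*7 = -21)
R = -1/2 (R = -6/((-4*(-3))) = -6/12 = -6*1/12 = -1/2 ≈ -0.50000)
y(d, U) = 2*d (y(d, U) = -(-2)*d = 2*d)
y(74, c(-2))/C(-100) = (2*74)/(-21) = 148*(-1/21) = -148/21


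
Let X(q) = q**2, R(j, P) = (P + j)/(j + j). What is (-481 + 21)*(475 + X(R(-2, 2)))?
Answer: -218500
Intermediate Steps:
R(j, P) = (P + j)/(2*j) (R(j, P) = (P + j)/((2*j)) = (P + j)*(1/(2*j)) = (P + j)/(2*j))
(-481 + 21)*(475 + X(R(-2, 2))) = (-481 + 21)*(475 + ((1/2)*(2 - 2)/(-2))**2) = -460*(475 + ((1/2)*(-1/2)*0)**2) = -460*(475 + 0**2) = -460*(475 + 0) = -460*475 = -218500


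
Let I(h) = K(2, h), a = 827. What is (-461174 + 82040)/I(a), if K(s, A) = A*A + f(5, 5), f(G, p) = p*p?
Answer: -189567/341977 ≈ -0.55433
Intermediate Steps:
f(G, p) = p**2
K(s, A) = 25 + A**2 (K(s, A) = A*A + 5**2 = A**2 + 25 = 25 + A**2)
I(h) = 25 + h**2
(-461174 + 82040)/I(a) = (-461174 + 82040)/(25 + 827**2) = -379134/(25 + 683929) = -379134/683954 = -379134*1/683954 = -189567/341977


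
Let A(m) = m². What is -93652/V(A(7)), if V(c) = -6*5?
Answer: 46826/15 ≈ 3121.7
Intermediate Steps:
V(c) = -30
-93652/V(A(7)) = -93652/(-30) = -93652*(-1/30) = 46826/15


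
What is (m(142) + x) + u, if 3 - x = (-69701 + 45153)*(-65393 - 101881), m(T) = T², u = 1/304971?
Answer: -1252278624987434/304971 ≈ -4.1062e+9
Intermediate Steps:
u = 1/304971 ≈ 3.2790e-6
x = -4106242149 (x = 3 - (-69701 + 45153)*(-65393 - 101881) = 3 - (-24548)*(-167274) = 3 - 1*4106242152 = 3 - 4106242152 = -4106242149)
(m(142) + x) + u = (142² - 4106242149) + 1/304971 = (20164 - 4106242149) + 1/304971 = -4106221985 + 1/304971 = -1252278624987434/304971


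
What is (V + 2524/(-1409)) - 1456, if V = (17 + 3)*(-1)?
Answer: -2082208/1409 ≈ -1477.8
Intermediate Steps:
V = -20 (V = 20*(-1) = -20)
(V + 2524/(-1409)) - 1456 = (-20 + 2524/(-1409)) - 1456 = (-20 + 2524*(-1/1409)) - 1456 = (-20 - 2524/1409) - 1456 = -30704/1409 - 1456 = -2082208/1409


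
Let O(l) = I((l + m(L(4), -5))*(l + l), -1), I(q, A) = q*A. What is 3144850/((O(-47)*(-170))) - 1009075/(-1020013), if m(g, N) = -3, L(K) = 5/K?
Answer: 80280776161/16299807740 ≈ 4.9253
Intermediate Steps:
I(q, A) = A*q
O(l) = -2*l*(-3 + l) (O(l) = -(l - 3)*(l + l) = -(-3 + l)*2*l = -2*l*(-3 + l))
3144850/((O(-47)*(-170))) - 1009075/(-1020013) = 3144850/(((2*(-47)*(3 - 1*(-47)))*(-170))) - 1009075/(-1020013) = 3144850/(((2*(-47)*(3 + 47))*(-170))) - 1009075*(-1/1020013) = 3144850/(((2*(-47)*50)*(-170))) + 1009075/1020013 = 3144850/((-4700*(-170))) + 1009075/1020013 = 3144850/799000 + 1009075/1020013 = 3144850*(1/799000) + 1009075/1020013 = 62897/15980 + 1009075/1020013 = 80280776161/16299807740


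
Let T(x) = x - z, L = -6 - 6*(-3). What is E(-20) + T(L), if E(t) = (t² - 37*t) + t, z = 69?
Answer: 1063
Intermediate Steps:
L = 12 (L = -6 + 18 = 12)
T(x) = -69 + x (T(x) = x - 1*69 = x - 69 = -69 + x)
E(t) = t² - 36*t
E(-20) + T(L) = -20*(-36 - 20) + (-69 + 12) = -20*(-56) - 57 = 1120 - 57 = 1063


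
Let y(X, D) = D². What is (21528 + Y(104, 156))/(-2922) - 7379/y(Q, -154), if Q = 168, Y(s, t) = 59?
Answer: -266759365/34649076 ≈ -7.6989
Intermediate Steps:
(21528 + Y(104, 156))/(-2922) - 7379/y(Q, -154) = (21528 + 59)/(-2922) - 7379/((-154)²) = 21587*(-1/2922) - 7379/23716 = -21587/2922 - 7379*1/23716 = -21587/2922 - 7379/23716 = -266759365/34649076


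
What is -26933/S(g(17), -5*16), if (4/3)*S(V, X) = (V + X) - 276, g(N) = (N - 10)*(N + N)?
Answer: 53866/177 ≈ 304.33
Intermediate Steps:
g(N) = 2*N*(-10 + N) (g(N) = (-10 + N)*(2*N) = 2*N*(-10 + N))
S(V, X) = -207 + 3*V/4 + 3*X/4 (S(V, X) = 3*((V + X) - 276)/4 = 3*(-276 + V + X)/4 = -207 + 3*V/4 + 3*X/4)
-26933/S(g(17), -5*16) = -26933/(-207 + 3*(2*17*(-10 + 17))/4 + 3*(-5*16)/4) = -26933/(-207 + 3*(2*17*7)/4 + (¾)*(-80)) = -26933/(-207 + (¾)*238 - 60) = -26933/(-207 + 357/2 - 60) = -26933/(-177/2) = -26933*(-2/177) = 53866/177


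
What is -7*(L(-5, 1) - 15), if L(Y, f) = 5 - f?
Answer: 77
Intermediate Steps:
-7*(L(-5, 1) - 15) = -7*((5 - 1*1) - 15) = -7*((5 - 1) - 15) = -7*(4 - 15) = -7*(-11) = 77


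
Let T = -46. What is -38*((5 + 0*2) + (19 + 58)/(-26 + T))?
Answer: -5377/36 ≈ -149.36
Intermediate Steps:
-38*((5 + 0*2) + (19 + 58)/(-26 + T)) = -38*((5 + 0*2) + (19 + 58)/(-26 - 46)) = -38*((5 + 0) + 77/(-72)) = -38*(5 + 77*(-1/72)) = -38*(5 - 77/72) = -38*283/72 = -5377/36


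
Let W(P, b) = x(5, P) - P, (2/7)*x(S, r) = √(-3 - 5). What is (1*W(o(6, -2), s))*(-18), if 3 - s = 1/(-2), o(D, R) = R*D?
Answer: -216 - 126*I*√2 ≈ -216.0 - 178.19*I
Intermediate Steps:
o(D, R) = D*R
x(S, r) = 7*I*√2 (x(S, r) = 7*√(-3 - 5)/2 = 7*√(-8)/2 = 7*(2*I*√2)/2 = 7*I*√2)
s = 7/2 (s = 3 - 1/(-2) = 3 - 1*(-½) = 3 + ½ = 7/2 ≈ 3.5000)
W(P, b) = -P + 7*I*√2 (W(P, b) = 7*I*√2 - P = -P + 7*I*√2)
(1*W(o(6, -2), s))*(-18) = (1*(-6*(-2) + 7*I*√2))*(-18) = (1*(-1*(-12) + 7*I*√2))*(-18) = (1*(12 + 7*I*√2))*(-18) = (12 + 7*I*√2)*(-18) = -216 - 126*I*√2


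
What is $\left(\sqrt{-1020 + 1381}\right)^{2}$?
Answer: $361$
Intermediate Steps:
$\left(\sqrt{-1020 + 1381}\right)^{2} = \left(\sqrt{361}\right)^{2} = 19^{2} = 361$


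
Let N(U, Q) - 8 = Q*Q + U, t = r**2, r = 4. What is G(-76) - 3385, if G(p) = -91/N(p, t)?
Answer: -636471/188 ≈ -3385.5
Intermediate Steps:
t = 16 (t = 4**2 = 16)
N(U, Q) = 8 + U + Q**2 (N(U, Q) = 8 + (Q*Q + U) = 8 + (Q**2 + U) = 8 + (U + Q**2) = 8 + U + Q**2)
G(p) = -91/(264 + p) (G(p) = -91/(8 + p + 16**2) = -91/(8 + p + 256) = -91/(264 + p))
G(-76) - 3385 = -91/(264 - 76) - 3385 = -91/188 - 3385 = -636471/188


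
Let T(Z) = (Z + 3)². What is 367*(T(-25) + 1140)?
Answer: 596008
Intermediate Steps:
T(Z) = (3 + Z)²
367*(T(-25) + 1140) = 367*((3 - 25)² + 1140) = 367*((-22)² + 1140) = 367*(484 + 1140) = 367*1624 = 596008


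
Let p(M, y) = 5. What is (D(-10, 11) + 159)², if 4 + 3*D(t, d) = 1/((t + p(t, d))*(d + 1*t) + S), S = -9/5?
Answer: 28718881/1156 ≈ 24843.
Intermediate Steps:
S = -9/5 (S = -9*⅕ = -9/5 ≈ -1.8000)
D(t, d) = -4/3 + 1/(3*(-9/5 + (5 + t)*(d + t))) (D(t, d) = -4/3 + 1/(3*((t + 5)*(d + 1*t) - 9/5)) = -4/3 + 1/(3*((5 + t)*(d + t) - 9/5)) = -4/3 + 1/(3*(-9/5 + (5 + t)*(d + t))))
(D(-10, 11) + 159)² = ((41 - 100*11 - 100*(-10) - 20*(-10)² - 20*11*(-10))/(3*(-9 + 5*(-10)² + 25*11 + 25*(-10) + 5*11*(-10))) + 159)² = ((41 - 1100 + 1000 - 20*100 + 2200)/(3*(-9 + 5*100 + 275 - 250 - 550)) + 159)² = ((41 - 1100 + 1000 - 2000 + 2200)/(3*(-9 + 500 + 275 - 250 - 550)) + 159)² = ((⅓)*141/(-34) + 159)² = ((⅓)*(-1/34)*141 + 159)² = (-47/34 + 159)² = (5359/34)² = 28718881/1156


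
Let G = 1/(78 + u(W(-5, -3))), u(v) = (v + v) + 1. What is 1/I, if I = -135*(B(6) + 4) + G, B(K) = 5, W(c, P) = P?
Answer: -73/88694 ≈ -0.00082305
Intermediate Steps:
u(v) = 1 + 2*v (u(v) = 2*v + 1 = 1 + 2*v)
G = 1/73 (G = 1/(78 + (1 + 2*(-3))) = 1/(78 + (1 - 6)) = 1/(78 - 5) = 1/73 ≈ 0.013699)
I = -88694/73 (I = -135*(5 + 4) + 1/73 = -135*9 + 1/73 = -45*27 + 1/73 = -1215 + 1/73 = -88694/73 ≈ -1215.0)
1/I = 1/(-88694/73) = -73/88694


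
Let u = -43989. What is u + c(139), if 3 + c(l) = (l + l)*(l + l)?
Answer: 33292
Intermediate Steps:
c(l) = -3 + 4*l² (c(l) = -3 + (l + l)*(l + l) = -3 + (2*l)*(2*l) = -3 + 4*l²)
u + c(139) = -43989 + (-3 + 4*139²) = -43989 + (-3 + 4*19321) = -43989 + (-3 + 77284) = -43989 + 77281 = 33292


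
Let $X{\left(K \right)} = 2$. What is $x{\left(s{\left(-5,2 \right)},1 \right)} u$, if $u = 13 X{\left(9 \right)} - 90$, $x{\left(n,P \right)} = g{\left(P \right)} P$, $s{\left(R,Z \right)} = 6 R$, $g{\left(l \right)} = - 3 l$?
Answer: $192$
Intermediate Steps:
$x{\left(n,P \right)} = - 3 P^{2}$ ($x{\left(n,P \right)} = - 3 P P = - 3 P^{2}$)
$u = -64$ ($u = 13 \cdot 2 - 90 = 26 - 90 = -64$)
$x{\left(s{\left(-5,2 \right)},1 \right)} u = - 3 \cdot 1^{2} \left(-64\right) = \left(-3\right) 1 \left(-64\right) = \left(-3\right) \left(-64\right) = 192$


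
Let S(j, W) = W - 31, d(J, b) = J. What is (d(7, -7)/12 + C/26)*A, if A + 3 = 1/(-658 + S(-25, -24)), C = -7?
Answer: -26215/27807 ≈ -0.94275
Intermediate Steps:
S(j, W) = -31 + W
A = -2140/713 (A = -3 + 1/(-658 + (-31 - 24)) = -3 + 1/(-658 - 55) = -3 + 1/(-713) = -3 - 1/713 = -2140/713 ≈ -3.0014)
(d(7, -7)/12 + C/26)*A = (7/12 - 7/26)*(-2140/713) = (49/156)*(-2140/713) = -26215/27807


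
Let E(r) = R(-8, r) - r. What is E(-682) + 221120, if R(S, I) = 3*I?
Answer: 219756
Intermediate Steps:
E(r) = 2*r (E(r) = 3*r - r = 2*r)
E(-682) + 221120 = 2*(-682) + 221120 = -1364 + 221120 = 219756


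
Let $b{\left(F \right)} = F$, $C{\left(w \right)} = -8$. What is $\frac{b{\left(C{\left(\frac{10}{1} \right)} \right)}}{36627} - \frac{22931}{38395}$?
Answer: $- \frac{840200897}{1406293665} \approx -0.59746$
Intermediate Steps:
$\frac{b{\left(C{\left(\frac{10}{1} \right)} \right)}}{36627} - \frac{22931}{38395} = - \frac{8}{36627} - \frac{22931}{38395} = - \frac{840200897}{1406293665}$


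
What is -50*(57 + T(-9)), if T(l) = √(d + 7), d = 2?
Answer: -3000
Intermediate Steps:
T(l) = 3 (T(l) = √(2 + 7) = √9 = 3)
-50*(57 + T(-9)) = -50*(57 + 3) = -50*60 = -3000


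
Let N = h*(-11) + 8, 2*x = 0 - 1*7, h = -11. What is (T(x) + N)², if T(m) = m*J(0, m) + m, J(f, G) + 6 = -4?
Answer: 103041/4 ≈ 25760.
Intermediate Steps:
J(f, G) = -10 (J(f, G) = -6 - 4 = -10)
x = -7/2 (x = (0 - 1*7)/2 = (0 - 7)/2 = (½)*(-7) = -7/2 ≈ -3.5000)
T(m) = -9*m (T(m) = m*(-10) + m = -10*m + m = -9*m)
N = 129 (N = -11*(-11) + 8 = 121 + 8 = 129)
(T(x) + N)² = (-9*(-7/2) + 129)² = (63/2 + 129)² = (321/2)² = 103041/4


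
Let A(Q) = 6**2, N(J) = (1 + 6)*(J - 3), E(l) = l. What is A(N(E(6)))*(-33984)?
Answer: -1223424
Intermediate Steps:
N(J) = -21 + 7*J (N(J) = 7*(-3 + J) = -21 + 7*J)
A(Q) = 36
A(N(E(6)))*(-33984) = 36*(-33984) = -1223424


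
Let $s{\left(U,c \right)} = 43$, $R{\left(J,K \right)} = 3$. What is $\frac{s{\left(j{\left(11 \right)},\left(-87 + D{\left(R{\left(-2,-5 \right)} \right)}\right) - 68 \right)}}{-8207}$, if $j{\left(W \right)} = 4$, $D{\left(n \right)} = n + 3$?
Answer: $- \frac{43}{8207} \approx -0.0052394$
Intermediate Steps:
$D{\left(n \right)} = 3 + n$
$\frac{s{\left(j{\left(11 \right)},\left(-87 + D{\left(R{\left(-2,-5 \right)} \right)}\right) - 68 \right)}}{-8207} = \frac{43}{-8207} = 43 \left(- \frac{1}{8207}\right) = - \frac{43}{8207}$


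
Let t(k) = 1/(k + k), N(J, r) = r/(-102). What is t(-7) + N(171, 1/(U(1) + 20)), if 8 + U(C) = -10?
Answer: -109/1428 ≈ -0.076331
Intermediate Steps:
U(C) = -18 (U(C) = -8 - 10 = -18)
N(J, r) = -r/102 (N(J, r) = r*(-1/102) = -r/102)
t(k) = 1/(2*k)
t(-7) + N(171, 1/(U(1) + 20)) = (½)/(-7) - 1/(102*(-18 + 20)) = (½)*(-⅐) - 1/102/2 = -1/14 - 1/102*½ = -1/14 - 1/204 = -109/1428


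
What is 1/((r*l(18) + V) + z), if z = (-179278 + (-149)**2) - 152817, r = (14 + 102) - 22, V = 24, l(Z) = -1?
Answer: -1/309964 ≈ -3.2262e-6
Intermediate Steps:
r = 94 (r = 116 - 22 = 94)
z = -309894 (z = (-179278 + 22201) - 152817 = -157077 - 152817 = -309894)
1/((r*l(18) + V) + z) = 1/((94*(-1) + 24) - 309894) = 1/((-94 + 24) - 309894) = 1/(-70 - 309894) = 1/(-309964) = -1/309964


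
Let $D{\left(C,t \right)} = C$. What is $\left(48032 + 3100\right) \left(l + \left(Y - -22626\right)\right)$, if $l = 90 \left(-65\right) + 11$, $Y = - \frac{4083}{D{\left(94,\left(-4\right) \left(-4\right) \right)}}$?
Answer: $\frac{40238199570}{47} \approx 8.5613 \cdot 10^{8}$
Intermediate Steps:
$Y = - \frac{4083}{94} \approx -43.436$
$l = -5839$ ($l = -5850 + 11 = -5839$)
$\left(48032 + 3100\right) \left(l + \left(Y - -22626\right)\right) = \left(48032 + 3100\right) \left(-5839 - - \frac{2122761}{94}\right) = 51132 \left(-5839 + \left(- \frac{4083}{94} + 22626\right)\right) = 51132 \left(-5839 + \frac{2122761}{94}\right) = 51132 \cdot \frac{1573895}{94} = \frac{40238199570}{47}$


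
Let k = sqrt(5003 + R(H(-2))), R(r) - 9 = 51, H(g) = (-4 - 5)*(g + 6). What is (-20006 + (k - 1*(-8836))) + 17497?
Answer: 6327 + sqrt(5063) ≈ 6398.2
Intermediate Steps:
H(g) = -54 - 9*g (H(g) = -9*(6 + g) = -54 - 9*g)
R(r) = 60 (R(r) = 9 + 51 = 60)
k = sqrt(5063) (k = sqrt(5003 + 60) = sqrt(5063) ≈ 71.155)
(-20006 + (k - 1*(-8836))) + 17497 = (-20006 + (sqrt(5063) - 1*(-8836))) + 17497 = (-20006 + (sqrt(5063) + 8836)) + 17497 = (-20006 + (8836 + sqrt(5063))) + 17497 = (-11170 + sqrt(5063)) + 17497 = 6327 + sqrt(5063)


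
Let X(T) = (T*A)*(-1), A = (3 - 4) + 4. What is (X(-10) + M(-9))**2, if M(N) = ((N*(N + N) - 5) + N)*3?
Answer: 224676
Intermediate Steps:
A = 3 (A = -1 + 4 = 3)
M(N) = -15 + 3*N + 6*N**2 (M(N) = ((N*(2*N) - 5) + N)*3 = ((2*N**2 - 5) + N)*3 = ((-5 + 2*N**2) + N)*3 = (-5 + N + 2*N**2)*3 = -15 + 3*N + 6*N**2)
X(T) = -3*T (X(T) = (T*3)*(-1) = (3*T)*(-1) = -3*T)
(X(-10) + M(-9))**2 = (-3*(-10) + (-15 + 3*(-9) + 6*(-9)**2))**2 = (30 + (-15 - 27 + 6*81))**2 = (30 + (-15 - 27 + 486))**2 = (30 + 444)**2 = 474**2 = 224676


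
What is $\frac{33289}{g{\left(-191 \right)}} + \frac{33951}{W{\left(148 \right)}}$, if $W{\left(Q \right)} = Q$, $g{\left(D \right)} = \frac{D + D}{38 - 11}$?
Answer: $- \frac{60026781}{28268} \approx -2123.5$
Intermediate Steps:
$g{\left(D \right)} = \frac{2 D}{27}$
$\frac{33289}{g{\left(-191 \right)}} + \frac{33951}{W{\left(148 \right)}} = \frac{33289}{\frac{2}{27} \left(-191\right)} + \frac{33951}{148} = \frac{33289}{- \frac{382}{27}} + 33951 \cdot \frac{1}{148} = 33289 \left(- \frac{27}{382}\right) + \frac{33951}{148} = - \frac{898803}{382} + \frac{33951}{148} = - \frac{60026781}{28268}$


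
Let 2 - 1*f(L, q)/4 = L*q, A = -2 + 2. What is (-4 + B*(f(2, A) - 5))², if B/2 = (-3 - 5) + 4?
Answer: 784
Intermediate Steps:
A = 0
B = -8 (B = 2*((-3 - 5) + 4) = 2*(-8 + 4) = 2*(-4) = -8)
f(L, q) = 8 - 4*L*q
(-4 + B*(f(2, A) - 5))² = (-4 - 8*((8 - 4*2*0) - 5))² = (-4 - 8*((8 + 0) - 5))² = (-4 - 8*(8 - 5))² = (-4 - 8*3)² = (-4 - 24)² = (-28)² = 784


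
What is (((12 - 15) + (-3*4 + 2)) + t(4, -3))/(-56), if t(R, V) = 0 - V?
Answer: 5/28 ≈ 0.17857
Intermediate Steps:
t(R, V) = -V
(((12 - 15) + (-3*4 + 2)) + t(4, -3))/(-56) = (((12 - 15) + (-3*4 + 2)) - 1*(-3))/(-56) = -((-3 + (-12 + 2)) + 3)/56 = -((-3 - 10) + 3)/56 = -(-13 + 3)/56 = -1/56*(-10) = 5/28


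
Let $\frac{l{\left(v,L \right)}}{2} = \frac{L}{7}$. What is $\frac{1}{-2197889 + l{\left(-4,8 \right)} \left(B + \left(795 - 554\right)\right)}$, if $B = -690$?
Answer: $- \frac{7}{15392407} \approx -4.5477 \cdot 10^{-7}$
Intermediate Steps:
$l{\left(v,L \right)} = \frac{2 L}{7}$ ($l{\left(v,L \right)} = 2 \frac{L}{7} = \frac{2 L}{7}$)
$\frac{1}{-2197889 + l{\left(-4,8 \right)} \left(B + \left(795 - 554\right)\right)} = \frac{1}{-2197889 + \frac{2}{7} \cdot 8 \left(-690 + \left(795 - 554\right)\right)} = \frac{1}{-2197889 + \frac{16 \left(-690 + \left(795 - 554\right)\right)}{7}} = \frac{1}{-2197889 + \frac{16 \left(-690 + 241\right)}{7}} = \frac{1}{-2197889 + \frac{16}{7} \left(-449\right)} = \frac{1}{-2197889 - \frac{7184}{7}} = \frac{1}{- \frac{15392407}{7}} = - \frac{7}{15392407}$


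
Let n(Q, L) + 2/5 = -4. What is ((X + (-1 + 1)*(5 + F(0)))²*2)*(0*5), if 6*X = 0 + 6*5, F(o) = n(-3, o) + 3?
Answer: 0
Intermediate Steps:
n(Q, L) = -22/5 (n(Q, L) = -⅖ - 4 = -22/5)
F(o) = -7/5 (F(o) = -22/5 + 3 = -7/5)
X = 5 (X = (0 + 6*5)/6 = (0 + 30)/6 = (⅙)*30 = 5)
((X + (-1 + 1)*(5 + F(0)))²*2)*(0*5) = ((5 + (-1 + 1)*(5 - 7/5))²*2)*(0*5) = ((5 + 0*(18/5))²*2)*0 = ((5 + 0)²*2)*0 = (5²*2)*0 = (25*2)*0 = 50*0 = 0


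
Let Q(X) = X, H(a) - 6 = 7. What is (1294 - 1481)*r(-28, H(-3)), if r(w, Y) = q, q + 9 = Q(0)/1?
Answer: 1683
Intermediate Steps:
H(a) = 13 (H(a) = 6 + 7 = 13)
q = -9 (q = -9 + 0/1 = -9 + 0*1 = -9 + 0 = -9)
r(w, Y) = -9
(1294 - 1481)*r(-28, H(-3)) = (1294 - 1481)*(-9) = -187*(-9) = 1683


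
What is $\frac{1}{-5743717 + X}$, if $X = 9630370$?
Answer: $\frac{1}{3886653} \approx 2.5729 \cdot 10^{-7}$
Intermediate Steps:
$\frac{1}{-5743717 + X} = \frac{1}{-5743717 + 9630370} = \frac{1}{3886653}$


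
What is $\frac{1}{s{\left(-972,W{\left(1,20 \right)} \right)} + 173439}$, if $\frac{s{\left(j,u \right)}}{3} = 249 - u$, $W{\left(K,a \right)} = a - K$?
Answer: $\frac{1}{174129} \approx 5.7429 \cdot 10^{-6}$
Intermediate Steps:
$s{\left(j,u \right)} = 747 - 3 u$ ($s{\left(j,u \right)} = 3 \left(249 - u\right) = 747 - 3 u$)
$\frac{1}{s{\left(-972,W{\left(1,20 \right)} \right)} + 173439} = \frac{1}{\left(747 - 3 \left(20 - 1\right)\right) + 173439} = \frac{1}{\left(747 - 57\right) + 173439} = \frac{1}{690 + 173439} = \frac{1}{174129}$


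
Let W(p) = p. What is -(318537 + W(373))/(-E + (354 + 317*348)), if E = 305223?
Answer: 318910/194553 ≈ 1.6392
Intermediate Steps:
-(318537 + W(373))/(-E + (354 + 317*348)) = -(318537 + 373)/(-1*305223 + (354 + 317*348)) = -318910/(-305223 + (354 + 110316)) = -318910/(-305223 + 110670) = -318910/(-194553) = -318910*(-1)/194553 = -1*(-318910/194553) = 318910/194553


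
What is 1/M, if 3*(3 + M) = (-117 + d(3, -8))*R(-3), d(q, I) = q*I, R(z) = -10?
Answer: 1/467 ≈ 0.0021413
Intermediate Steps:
d(q, I) = I*q
M = 467 (M = -3 + ((-117 - 8*3)*(-10))/3 = -3 + ((-117 - 24)*(-10))/3 = -3 + (-141*(-10))/3 = -3 + (⅓)*1410 = -3 + 470 = 467)
1/M = 1/467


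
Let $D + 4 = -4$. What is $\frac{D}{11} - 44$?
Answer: $- \frac{492}{11} \approx -44.727$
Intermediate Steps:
$D = -8$ ($D = -4 - 4 = -8$)
$\frac{D}{11} - 44 = - \frac{8}{11} - 44 = - \frac{492}{11}$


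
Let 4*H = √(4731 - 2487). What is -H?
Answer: -√561/2 ≈ -11.843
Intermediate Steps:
H = √561/2 (H = √(4731 - 2487)/4 = √2244/4 = (2*√561)/4 = √561/2 ≈ 11.843)
-H = -√561/2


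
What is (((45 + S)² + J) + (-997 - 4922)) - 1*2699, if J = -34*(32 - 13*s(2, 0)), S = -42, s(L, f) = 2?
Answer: -8813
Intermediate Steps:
J = -204 (J = -34*(32 - 13*2) = -34*(32 - 26) = -34*6 = -204)
(((45 + S)² + J) + (-997 - 4922)) - 1*2699 = (((45 - 42)² - 204) + (-997 - 4922)) - 1*2699 = ((3² - 204) - 5919) - 2699 = ((9 - 204) - 5919) - 2699 = (-195 - 5919) - 2699 = -6114 - 2699 = -8813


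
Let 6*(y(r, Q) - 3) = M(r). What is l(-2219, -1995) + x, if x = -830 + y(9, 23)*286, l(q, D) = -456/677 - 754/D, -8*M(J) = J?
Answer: -280070171/10804920 ≈ -25.921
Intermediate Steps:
M(J) = -J/8
l(q, D) = -456/677 - 754/D (l(q, D) = -456*1/677 - 754/D = -456/677 - 754/D)
y(r, Q) = 3 - r/48 (y(r, Q) = 3 + (-r/8)/6 = 3 - r/48)
x = -205/8 (x = -830 + (3 - 1/48*9)*286 = -830 + (3 - 3/16)*286 = -830 + (45/16)*286 = -830 + 6435/8 = -205/8 ≈ -25.625)
l(-2219, -1995) + x = (-456/677 - 754/(-1995)) - 205/8 = (-456/677 - 754*(-1/1995)) - 205/8 = (-456/677 + 754/1995) - 205/8 = -399262/1350615 - 205/8 = -280070171/10804920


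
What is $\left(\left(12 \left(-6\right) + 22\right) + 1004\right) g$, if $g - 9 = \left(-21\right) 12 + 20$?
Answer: $-212742$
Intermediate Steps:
$g = -223$ ($g = 9 + \left(\left(-21\right) 12 + 20\right) = 9 + \left(-252 + 20\right) = 9 - 232 = -223$)
$\left(\left(12 \left(-6\right) + 22\right) + 1004\right) g = \left(\left(12 \left(-6\right) + 22\right) + 1004\right) \left(-223\right) = \left(\left(-72 + 22\right) + 1004\right) \left(-223\right) = \left(-50 + 1004\right) \left(-223\right) = 954 \left(-223\right) = -212742$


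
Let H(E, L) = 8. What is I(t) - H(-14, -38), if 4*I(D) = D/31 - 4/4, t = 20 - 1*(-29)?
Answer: -487/62 ≈ -7.8548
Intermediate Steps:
t = 49 (t = 20 + 29 = 49)
I(D) = -1/4 + D/124 (I(D) = (D/31 - 4/4)/4 = (D*(1/31) - 4*1/4)/4 = (D/31 - 1)/4 = (-1 + D/31)/4 = -1/4 + D/124)
I(t) - H(-14, -38) = (-1/4 + (1/124)*49) - 1*8 = (-1/4 + 49/124) - 8 = 9/62 - 8 = -487/62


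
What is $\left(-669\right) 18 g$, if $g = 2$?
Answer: $-24084$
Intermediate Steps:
$\left(-669\right) 18 g = \left(-669\right) 18 \cdot 2 = \left(-12042\right) 2 = -24084$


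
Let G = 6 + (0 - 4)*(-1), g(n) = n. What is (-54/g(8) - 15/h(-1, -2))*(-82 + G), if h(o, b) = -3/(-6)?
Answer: 2646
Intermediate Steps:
h(o, b) = ½ (h(o, b) = -3*(-⅙) = ½)
G = 10 (G = 6 - 4*(-1) = 6 + 4 = 10)
(-54/g(8) - 15/h(-1, -2))*(-82 + G) = (-54/8 - 15/½)*(-82 + 10) = (-54*⅛ - 15*2)*(-72) = (-27/4 - 30)*(-72) = -147/4*(-72) = 2646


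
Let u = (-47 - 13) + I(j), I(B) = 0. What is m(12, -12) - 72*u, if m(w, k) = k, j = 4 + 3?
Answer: 4308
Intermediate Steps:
j = 7
u = -60 (u = (-47 - 13) + 0 = -60 + 0 = -60)
m(12, -12) - 72*u = -12 - 72*(-60) = -12 + 4320 = 4308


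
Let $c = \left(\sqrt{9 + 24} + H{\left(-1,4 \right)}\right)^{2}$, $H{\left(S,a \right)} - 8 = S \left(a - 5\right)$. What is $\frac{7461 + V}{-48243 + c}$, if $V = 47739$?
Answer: $- \frac{295191200}{257376661} - \frac{110400 \sqrt{33}}{257376661} \approx -1.1494$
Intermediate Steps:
$H{\left(S,a \right)} = 8 + S \left(-5 + a\right)$ ($H{\left(S,a \right)} = 8 + S \left(a - 5\right) = 8 + S \left(-5 + a\right)$)
$c = \left(9 + \sqrt{33}\right)^{2}$ ($c = \left(\sqrt{9 + 24} - -9\right)^{2} = \left(\sqrt{33} + \left(8 + 5 - 4\right)\right)^{2} = \left(\sqrt{33} + 9\right)^{2} = \left(9 + \sqrt{33}\right)^{2} \approx 217.4$)
$\frac{7461 + V}{-48243 + c} = \frac{7461 + 47739}{-48243 + \left(9 + \sqrt{33}\right)^{2}} = \frac{55200}{-48243 + \left(9 + \sqrt{33}\right)^{2}}$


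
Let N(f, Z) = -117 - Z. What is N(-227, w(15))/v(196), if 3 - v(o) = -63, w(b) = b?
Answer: -2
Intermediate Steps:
v(o) = 66 (v(o) = 3 - 1*(-63) = 3 + 63 = 66)
N(-227, w(15))/v(196) = (-117 - 1*15)/66 = (-117 - 15)*(1/66) = -132*1/66 = -2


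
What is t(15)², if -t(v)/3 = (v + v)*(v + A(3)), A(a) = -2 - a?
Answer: 810000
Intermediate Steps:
t(v) = -6*v*(-5 + v) (t(v) = -3*(v + v)*(v + (-2 - 1*3)) = -3*2*v*(v + (-2 - 3)) = -3*2*v*(v - 5) = -3*2*v*(-5 + v) = -6*v*(-5 + v))
t(15)² = (6*15*(5 - 1*15))² = (6*15*(5 - 15))² = (6*15*(-10))² = (-900)² = 810000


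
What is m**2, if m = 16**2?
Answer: 65536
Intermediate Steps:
m = 256
m**2 = 256**2 = 65536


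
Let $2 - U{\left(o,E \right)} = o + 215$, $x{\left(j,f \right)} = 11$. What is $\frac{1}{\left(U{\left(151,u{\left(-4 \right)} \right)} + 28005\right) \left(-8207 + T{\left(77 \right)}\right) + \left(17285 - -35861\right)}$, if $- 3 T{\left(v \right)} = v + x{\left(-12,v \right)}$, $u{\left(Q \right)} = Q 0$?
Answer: $- \frac{3}{682822031} \approx -4.3935 \cdot 10^{-9}$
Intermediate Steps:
$u{\left(Q \right)} = 0$
$U{\left(o,E \right)} = -213 - o$ ($U{\left(o,E \right)} = 2 - \left(o + 215\right) = 2 - \left(215 + o\right) = -213 - o$)
$T{\left(v \right)} = - \frac{11}{3} - \frac{v}{3}$ ($T{\left(v \right)} = - \frac{v + 11}{3} = - \frac{11 + v}{3} = - \frac{11}{3} - \frac{v}{3}$)
$\frac{1}{\left(U{\left(151,u{\left(-4 \right)} \right)} + 28005\right) \left(-8207 + T{\left(77 \right)}\right) + \left(17285 - -35861\right)} = \frac{1}{\left(\left(-213 - 151\right) + 28005\right) \left(-8207 - \frac{88}{3}\right) + \left(17285 - -35861\right)} = \frac{1}{\left(\left(-213 - 151\right) + 28005\right) \left(-8207 - \frac{88}{3}\right) + \left(17285 + 35861\right)} = \frac{1}{\left(-364 + 28005\right) \left(-8207 - \frac{88}{3}\right) + 53146} = \frac{1}{27641 \left(- \frac{24709}{3}\right) + 53146} = \frac{1}{- \frac{682981469}{3} + 53146} = \frac{1}{- \frac{682822031}{3}} = - \frac{3}{682822031}$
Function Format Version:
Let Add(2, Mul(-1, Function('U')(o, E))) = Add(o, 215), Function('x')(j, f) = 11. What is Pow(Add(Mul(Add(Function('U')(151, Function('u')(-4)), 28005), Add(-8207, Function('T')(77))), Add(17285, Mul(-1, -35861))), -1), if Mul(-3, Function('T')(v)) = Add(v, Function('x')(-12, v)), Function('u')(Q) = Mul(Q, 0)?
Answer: Rational(-3, 682822031) ≈ -4.3935e-9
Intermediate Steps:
Function('u')(Q) = 0
Function('U')(o, E) = Add(-213, Mul(-1, o)) (Function('U')(o, E) = Add(2, Mul(-1, Add(o, 215))) = Add(2, Mul(-1, Add(215, o))) = Add(2, Add(-215, Mul(-1, o))) = Add(-213, Mul(-1, o)))
Function('T')(v) = Add(Rational(-11, 3), Mul(Rational(-1, 3), v)) (Function('T')(v) = Mul(Rational(-1, 3), Add(v, 11)) = Mul(Rational(-1, 3), Add(11, v)) = Add(Rational(-11, 3), Mul(Rational(-1, 3), v)))
Pow(Add(Mul(Add(Function('U')(151, Function('u')(-4)), 28005), Add(-8207, Function('T')(77))), Add(17285, Mul(-1, -35861))), -1) = Pow(Add(Mul(Add(Add(-213, Mul(-1, 151)), 28005), Add(-8207, Add(Rational(-11, 3), Mul(Rational(-1, 3), 77)))), Add(17285, Mul(-1, -35861))), -1) = Pow(Add(Mul(Add(Add(-213, -151), 28005), Add(-8207, Add(Rational(-11, 3), Rational(-77, 3)))), Add(17285, 35861)), -1) = Pow(Add(Mul(Add(-364, 28005), Add(-8207, Rational(-88, 3))), 53146), -1) = Pow(Add(Mul(27641, Rational(-24709, 3)), 53146), -1) = Pow(Add(Rational(-682981469, 3), 53146), -1) = Pow(Rational(-682822031, 3), -1) = Rational(-3, 682822031)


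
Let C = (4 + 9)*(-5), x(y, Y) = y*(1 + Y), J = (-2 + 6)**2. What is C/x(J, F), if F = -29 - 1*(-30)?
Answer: -65/32 ≈ -2.0313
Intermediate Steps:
J = 16 (J = 4**2 = 16)
F = 1 (F = -29 + 30 = 1)
C = -65 (C = 13*(-5) = -65)
C/x(J, F) = -65*1/(16*(1 + 1)) = -65/(16*2) = -65/32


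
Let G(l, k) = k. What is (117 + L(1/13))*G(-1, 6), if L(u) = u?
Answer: 9132/13 ≈ 702.46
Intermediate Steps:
(117 + L(1/13))*G(-1, 6) = (117 + 1/13)*6 = (1522/13)*6 = 9132/13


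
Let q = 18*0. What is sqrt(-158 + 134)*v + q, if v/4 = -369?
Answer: -2952*I*sqrt(6) ≈ -7230.9*I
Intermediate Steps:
v = -1476 (v = 4*(-369) = -1476)
q = 0
sqrt(-158 + 134)*v + q = sqrt(-158 + 134)*(-1476) + 0 = sqrt(-24)*(-1476) + 0 = (2*I*sqrt(6))*(-1476) + 0 = -2952*I*sqrt(6) + 0 = -2952*I*sqrt(6)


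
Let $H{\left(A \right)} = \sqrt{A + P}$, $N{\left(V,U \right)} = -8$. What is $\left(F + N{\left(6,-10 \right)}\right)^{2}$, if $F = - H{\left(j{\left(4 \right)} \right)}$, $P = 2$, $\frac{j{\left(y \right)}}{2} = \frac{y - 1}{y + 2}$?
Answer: $\left(8 + \sqrt{3}\right)^{2} \approx 94.713$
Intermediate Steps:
$j{\left(y \right)} = \frac{2 \left(-1 + y\right)}{2 + y}$ ($j{\left(y \right)} = 2 \frac{y - 1}{y + 2} = 2 \frac{-1 + y}{2 + y} = \frac{2 \left(-1 + y\right)}{2 + y}$)
$H{\left(A \right)} = \sqrt{2 + A}$ ($H{\left(A \right)} = \sqrt{A + 2} = \sqrt{2 + A}$)
$F = - \sqrt{3}$ ($F = - \sqrt{2 + \frac{2 \left(-1 + 4\right)}{2 + 4}} = - \sqrt{2 + 2 \cdot \frac{1}{6} \cdot 3} = - \sqrt{2 + 1} = - \sqrt{3} \approx -1.732$)
$\left(F + N{\left(6,-10 \right)}\right)^{2} = \left(- \sqrt{3} - 8\right)^{2} = \left(-8 - \sqrt{3}\right)^{2}$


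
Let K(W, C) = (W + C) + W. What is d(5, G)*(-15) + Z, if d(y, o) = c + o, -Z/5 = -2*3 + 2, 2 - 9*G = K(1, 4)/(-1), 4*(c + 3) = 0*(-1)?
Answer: 155/3 ≈ 51.667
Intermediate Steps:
K(W, C) = C + 2*W (K(W, C) = (C + W) + W = C + 2*W)
c = -3 (c = -3 + (0*(-1))/4 = -3 + (¼)*0 = -3 + 0 = -3)
G = 8/9 (G = 2/9 - (4 + 2*1)/(9*(-1)) = 2/9 - (4 + 2)*(-1)/9 = 2/9 - 2*(-1)/3 = 2/9 - ⅑*(-6) = 2/9 + ⅔ = 8/9 ≈ 0.88889)
Z = 20 (Z = -5*(-2*3 + 2) = -5*(-6 + 2) = -5*(-4) = 20)
d(y, o) = -3 + o
d(5, G)*(-15) + Z = (-3 + 8/9)*(-15) + 20 = -19/9*(-15) + 20 = 95/3 + 20 = 155/3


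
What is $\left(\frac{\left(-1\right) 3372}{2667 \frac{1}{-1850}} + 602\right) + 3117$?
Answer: $\frac{5385591}{889} \approx 6058.0$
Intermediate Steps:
$\left(\frac{\left(-1\right) 3372}{2667 \frac{1}{-1850}} + 602\right) + 3117 = \left(- \frac{3372}{2667 \left(- \frac{1}{1850}\right)} + 602\right) + 3117 = \left(- \frac{3372}{- \frac{2667}{1850}} + 602\right) + 3117 = \left(\left(-3372\right) \left(- \frac{1850}{2667}\right) + 602\right) + 3117 = \left(\frac{2079400}{889} + 602\right) + 3117 = \frac{2614578}{889} + 3117 = \frac{5385591}{889}$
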